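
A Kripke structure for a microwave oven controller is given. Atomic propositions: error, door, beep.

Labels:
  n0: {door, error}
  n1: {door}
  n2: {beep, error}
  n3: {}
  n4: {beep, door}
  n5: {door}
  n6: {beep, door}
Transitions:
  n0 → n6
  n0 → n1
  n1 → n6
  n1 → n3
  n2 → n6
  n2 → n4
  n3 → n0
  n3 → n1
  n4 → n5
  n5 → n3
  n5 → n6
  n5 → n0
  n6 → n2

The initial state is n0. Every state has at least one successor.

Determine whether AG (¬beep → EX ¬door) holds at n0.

No

States satisfying ¬beep → EX ¬door: {n1, n2, n4, n5, n6}.
States satisfying AG (¬beep → EX ¬door): ∅.
n0 is reachable from n0 and violates ¬beep → EX ¬door, so AG fails at n0.
n0 ∉ Sat(AG (¬beep → EX ¬door)).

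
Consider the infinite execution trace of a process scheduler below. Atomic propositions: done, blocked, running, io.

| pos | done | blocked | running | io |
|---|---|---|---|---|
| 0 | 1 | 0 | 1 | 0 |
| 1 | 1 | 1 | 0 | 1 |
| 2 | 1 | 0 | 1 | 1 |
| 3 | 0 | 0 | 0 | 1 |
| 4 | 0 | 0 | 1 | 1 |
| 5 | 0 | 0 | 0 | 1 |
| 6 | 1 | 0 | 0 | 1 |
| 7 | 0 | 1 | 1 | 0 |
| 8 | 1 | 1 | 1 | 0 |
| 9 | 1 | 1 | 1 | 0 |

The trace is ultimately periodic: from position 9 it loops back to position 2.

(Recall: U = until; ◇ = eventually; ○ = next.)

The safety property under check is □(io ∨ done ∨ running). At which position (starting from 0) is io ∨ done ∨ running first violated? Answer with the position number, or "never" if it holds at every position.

io ∨ done ∨ running holds at every position 0..9, and those are all the positions the trace ever visits, so the invariant □(io ∨ done ∨ running) is never violated.

never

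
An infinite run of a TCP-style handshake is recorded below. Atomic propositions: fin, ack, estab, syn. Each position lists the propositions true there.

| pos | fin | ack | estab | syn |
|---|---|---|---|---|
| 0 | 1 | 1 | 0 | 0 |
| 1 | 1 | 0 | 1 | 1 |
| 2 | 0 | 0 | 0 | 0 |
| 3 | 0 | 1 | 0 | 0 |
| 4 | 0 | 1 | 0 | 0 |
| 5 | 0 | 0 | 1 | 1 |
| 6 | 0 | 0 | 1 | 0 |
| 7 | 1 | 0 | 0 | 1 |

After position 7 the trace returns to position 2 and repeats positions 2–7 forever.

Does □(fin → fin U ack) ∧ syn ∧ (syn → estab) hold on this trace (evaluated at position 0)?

No

fin → fin U ack must hold at every position from 0 onward. It fails at position 1, so □(fin → fin U ack) is false.
Positions where fin holds: 0, 1, 7.
Check fin U ack at each: 0→ok, 1→fails, 7→fails.
At position 0: □(fin → fin U ack) is false; syn ∧ (syn → estab) is false; so □(fin → fin U ack) ∧ syn ∧ (syn → estab) is false.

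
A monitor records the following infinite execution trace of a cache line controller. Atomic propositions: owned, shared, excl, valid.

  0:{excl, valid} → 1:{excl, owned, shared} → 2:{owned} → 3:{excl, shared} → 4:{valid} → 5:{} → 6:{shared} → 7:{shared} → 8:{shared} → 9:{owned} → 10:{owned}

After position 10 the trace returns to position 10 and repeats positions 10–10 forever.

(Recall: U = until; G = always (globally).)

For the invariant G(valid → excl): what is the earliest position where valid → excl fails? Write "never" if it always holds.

Check valid → excl at each position in order: 0 ✓, 1 ✓, 2 ✓, 3 ✓.
At position 4 the labels are {valid}, so valid → excl is false there. This is the first violation.

4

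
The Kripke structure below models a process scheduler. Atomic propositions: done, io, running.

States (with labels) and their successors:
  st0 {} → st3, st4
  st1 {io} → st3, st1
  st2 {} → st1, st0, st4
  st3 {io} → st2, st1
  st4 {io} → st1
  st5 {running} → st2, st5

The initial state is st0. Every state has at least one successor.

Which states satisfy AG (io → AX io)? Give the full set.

none

States satisfying io → AX io: {st0, st1, st2, st4, st5}.
States satisfying AG (io → AX io): ∅.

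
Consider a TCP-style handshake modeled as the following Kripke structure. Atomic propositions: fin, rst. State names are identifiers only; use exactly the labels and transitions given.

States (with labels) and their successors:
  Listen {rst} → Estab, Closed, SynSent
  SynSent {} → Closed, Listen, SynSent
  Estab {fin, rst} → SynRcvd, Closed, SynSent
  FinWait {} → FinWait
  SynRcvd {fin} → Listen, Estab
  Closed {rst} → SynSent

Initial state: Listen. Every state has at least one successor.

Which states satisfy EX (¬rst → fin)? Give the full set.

{Listen, SynSent, Estab, SynRcvd}

States satisfying ¬rst → fin: {Listen, Estab, SynRcvd, Closed}.
States satisfying EX (¬rst → fin): {Listen, SynSent, Estab, SynRcvd}.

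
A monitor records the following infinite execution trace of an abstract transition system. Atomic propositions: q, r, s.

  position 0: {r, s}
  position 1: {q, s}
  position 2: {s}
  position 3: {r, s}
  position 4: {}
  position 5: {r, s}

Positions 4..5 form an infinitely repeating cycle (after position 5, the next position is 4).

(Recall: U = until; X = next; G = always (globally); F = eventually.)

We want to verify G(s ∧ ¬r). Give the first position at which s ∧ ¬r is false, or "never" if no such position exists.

0

At position 0 the labels are {r, s}, so s ∧ ¬r is false there. This is the first violation.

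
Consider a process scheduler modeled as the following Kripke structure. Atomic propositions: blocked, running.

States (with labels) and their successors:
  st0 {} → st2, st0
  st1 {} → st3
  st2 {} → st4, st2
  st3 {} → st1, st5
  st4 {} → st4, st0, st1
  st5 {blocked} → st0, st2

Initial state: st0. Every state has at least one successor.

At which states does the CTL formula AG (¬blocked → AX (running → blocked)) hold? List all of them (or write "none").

States satisfying ¬blocked → AX (running → blocked): {st0, st1, st2, st3, st4, st5}.
States satisfying AG (¬blocked → AX (running → blocked)): {st0, st1, st2, st3, st4, st5}.

{st0, st1, st2, st3, st4, st5}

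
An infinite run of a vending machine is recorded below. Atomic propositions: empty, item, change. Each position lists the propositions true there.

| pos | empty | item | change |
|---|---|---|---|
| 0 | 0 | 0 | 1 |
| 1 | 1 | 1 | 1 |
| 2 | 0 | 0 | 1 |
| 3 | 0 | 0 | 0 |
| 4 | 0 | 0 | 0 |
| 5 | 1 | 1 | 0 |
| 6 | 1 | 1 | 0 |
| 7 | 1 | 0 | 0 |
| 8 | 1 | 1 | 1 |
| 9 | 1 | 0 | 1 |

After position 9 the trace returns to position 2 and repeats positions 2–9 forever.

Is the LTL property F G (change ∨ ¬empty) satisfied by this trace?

G (change ∨ ¬empty) is false at every position 0..9, so it never becomes true and F G (change ∨ ¬empty) fails.

Does not hold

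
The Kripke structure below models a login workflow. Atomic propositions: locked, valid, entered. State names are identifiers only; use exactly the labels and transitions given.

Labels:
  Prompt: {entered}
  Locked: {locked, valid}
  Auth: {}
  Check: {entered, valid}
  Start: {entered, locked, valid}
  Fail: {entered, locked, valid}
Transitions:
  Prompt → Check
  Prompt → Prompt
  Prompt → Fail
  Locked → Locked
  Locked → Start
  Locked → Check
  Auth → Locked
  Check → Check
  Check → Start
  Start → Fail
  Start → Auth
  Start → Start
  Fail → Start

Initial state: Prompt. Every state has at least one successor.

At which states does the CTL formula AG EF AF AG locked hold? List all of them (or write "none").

none

States satisfying EF AF AG locked: ∅.
States satisfying AG EF AF AG locked: ∅.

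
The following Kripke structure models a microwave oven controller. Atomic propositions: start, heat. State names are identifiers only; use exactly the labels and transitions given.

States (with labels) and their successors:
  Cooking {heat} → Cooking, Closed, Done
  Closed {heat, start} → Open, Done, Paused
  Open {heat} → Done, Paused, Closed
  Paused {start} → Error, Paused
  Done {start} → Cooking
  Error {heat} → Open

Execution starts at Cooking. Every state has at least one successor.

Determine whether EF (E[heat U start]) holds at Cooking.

Yes

States satisfying E[heat U start]: {Cooking, Closed, Open, Paused, Done, Error}.
States satisfying EF (E[heat U start]): {Cooking, Closed, Open, Paused, Done, Error}.
Some path from Cooking reaches a state where E[heat U start] holds.
Cooking ∈ Sat(EF (E[heat U start])).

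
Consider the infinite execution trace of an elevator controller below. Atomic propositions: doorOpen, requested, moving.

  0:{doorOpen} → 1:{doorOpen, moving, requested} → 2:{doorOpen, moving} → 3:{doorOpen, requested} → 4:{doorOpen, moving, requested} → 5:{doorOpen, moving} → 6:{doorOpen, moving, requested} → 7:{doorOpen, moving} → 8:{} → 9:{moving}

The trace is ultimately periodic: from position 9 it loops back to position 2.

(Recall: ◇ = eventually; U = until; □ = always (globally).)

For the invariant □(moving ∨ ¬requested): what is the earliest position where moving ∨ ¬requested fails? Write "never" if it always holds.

Check moving ∨ ¬requested at each position in order: 0 ✓, 1 ✓, 2 ✓.
At position 3 the labels are {doorOpen, requested}, so moving ∨ ¬requested is false there. This is the first violation.

3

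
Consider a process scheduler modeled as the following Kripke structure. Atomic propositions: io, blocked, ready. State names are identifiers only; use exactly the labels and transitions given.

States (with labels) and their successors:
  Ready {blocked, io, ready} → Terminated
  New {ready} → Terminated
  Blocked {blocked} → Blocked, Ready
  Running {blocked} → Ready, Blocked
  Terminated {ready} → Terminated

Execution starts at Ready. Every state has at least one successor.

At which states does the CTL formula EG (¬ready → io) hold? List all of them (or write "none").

States satisfying ¬ready → io: {Ready, New, Terminated}.
States satisfying EG (¬ready → io): {Ready, New, Terminated}.

{Ready, New, Terminated}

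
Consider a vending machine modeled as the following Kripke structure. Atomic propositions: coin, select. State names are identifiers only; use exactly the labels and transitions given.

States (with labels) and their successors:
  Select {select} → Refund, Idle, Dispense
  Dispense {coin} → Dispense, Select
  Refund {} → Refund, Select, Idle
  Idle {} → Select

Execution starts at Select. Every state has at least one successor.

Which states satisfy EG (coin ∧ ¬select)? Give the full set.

States satisfying coin ∧ ¬select: {Dispense}.
States satisfying EG (coin ∧ ¬select): {Dispense}.

{Dispense}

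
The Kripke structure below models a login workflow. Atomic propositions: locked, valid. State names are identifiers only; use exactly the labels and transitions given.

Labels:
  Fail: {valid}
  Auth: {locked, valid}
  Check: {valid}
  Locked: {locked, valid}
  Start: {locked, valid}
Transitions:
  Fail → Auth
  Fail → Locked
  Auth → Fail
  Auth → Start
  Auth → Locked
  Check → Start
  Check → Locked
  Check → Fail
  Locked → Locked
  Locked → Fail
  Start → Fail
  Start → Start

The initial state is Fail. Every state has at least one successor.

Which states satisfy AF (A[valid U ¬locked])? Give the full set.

States satisfying A[valid U ¬locked]: {Fail, Check}.
States satisfying AF (A[valid U ¬locked]): {Fail, Check}.

{Fail, Check}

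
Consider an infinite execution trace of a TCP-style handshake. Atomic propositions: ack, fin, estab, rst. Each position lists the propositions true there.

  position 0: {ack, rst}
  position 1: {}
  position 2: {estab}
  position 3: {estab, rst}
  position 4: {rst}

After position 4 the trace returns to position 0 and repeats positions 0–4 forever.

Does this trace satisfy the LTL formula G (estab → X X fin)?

estab → X X fin must hold at every position from 0 onward. It fails at position 2, so G (estab → X X fin) is false.
Positions where estab holds: 2, 3.
Check X X fin at each: 2→fails, 3→fails.

No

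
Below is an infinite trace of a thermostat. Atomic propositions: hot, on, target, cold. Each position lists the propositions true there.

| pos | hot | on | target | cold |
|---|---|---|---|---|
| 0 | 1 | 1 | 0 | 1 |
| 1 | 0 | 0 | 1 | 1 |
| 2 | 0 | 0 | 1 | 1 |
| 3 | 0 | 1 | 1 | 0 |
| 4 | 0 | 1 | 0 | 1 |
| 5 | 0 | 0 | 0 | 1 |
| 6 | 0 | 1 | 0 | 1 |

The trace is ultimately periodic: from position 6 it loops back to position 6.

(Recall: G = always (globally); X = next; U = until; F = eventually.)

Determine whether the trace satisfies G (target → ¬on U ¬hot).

target → ¬on U ¬hot holds at every position 0..6, and those are all positions ever visited, so G (target → ¬on U ¬hot) holds.
Positions where target holds: 1, 2, 3.
Check ¬on U ¬hot at each: 1→ok, 2→ok, 3→ok.

Satisfied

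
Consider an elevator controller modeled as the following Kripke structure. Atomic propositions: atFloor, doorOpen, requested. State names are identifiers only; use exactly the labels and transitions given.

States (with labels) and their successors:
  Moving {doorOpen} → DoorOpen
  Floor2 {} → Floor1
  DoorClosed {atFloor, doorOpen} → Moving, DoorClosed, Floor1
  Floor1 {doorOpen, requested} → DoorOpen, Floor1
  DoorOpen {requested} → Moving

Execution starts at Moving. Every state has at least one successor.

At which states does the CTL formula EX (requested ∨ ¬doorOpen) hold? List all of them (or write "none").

{Moving, Floor2, DoorClosed, Floor1}

States satisfying requested ∨ ¬doorOpen: {Floor2, Floor1, DoorOpen}.
States satisfying EX (requested ∨ ¬doorOpen): {Moving, Floor2, DoorClosed, Floor1}.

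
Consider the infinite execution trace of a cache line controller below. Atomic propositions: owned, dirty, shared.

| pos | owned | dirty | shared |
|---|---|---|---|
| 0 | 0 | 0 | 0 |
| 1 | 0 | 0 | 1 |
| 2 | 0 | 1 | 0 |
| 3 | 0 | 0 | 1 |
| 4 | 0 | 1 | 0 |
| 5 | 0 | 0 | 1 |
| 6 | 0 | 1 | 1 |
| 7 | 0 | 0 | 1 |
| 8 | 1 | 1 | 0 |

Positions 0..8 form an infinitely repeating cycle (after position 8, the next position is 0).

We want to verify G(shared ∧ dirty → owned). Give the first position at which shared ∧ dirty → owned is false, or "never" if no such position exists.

Check shared ∧ dirty → owned at each position in order: 0 ✓, 1 ✓, 2 ✓, 3 ✓, 4 ✓, 5 ✓.
At position 6 the labels are {dirty, shared}, so shared ∧ dirty → owned is false there. This is the first violation.

6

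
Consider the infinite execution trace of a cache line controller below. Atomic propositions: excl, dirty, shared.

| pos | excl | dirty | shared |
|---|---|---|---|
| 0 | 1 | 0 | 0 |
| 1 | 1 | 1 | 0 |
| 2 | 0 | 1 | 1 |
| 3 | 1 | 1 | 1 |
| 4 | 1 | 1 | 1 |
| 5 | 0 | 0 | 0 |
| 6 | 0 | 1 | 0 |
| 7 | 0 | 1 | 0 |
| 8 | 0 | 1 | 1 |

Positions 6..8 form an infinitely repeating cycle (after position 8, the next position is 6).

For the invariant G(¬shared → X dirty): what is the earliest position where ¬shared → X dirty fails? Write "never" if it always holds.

¬shared → X dirty holds at every position 0..8, and those are all the positions the trace ever visits, so the invariant G(¬shared → X dirty) is never violated.

never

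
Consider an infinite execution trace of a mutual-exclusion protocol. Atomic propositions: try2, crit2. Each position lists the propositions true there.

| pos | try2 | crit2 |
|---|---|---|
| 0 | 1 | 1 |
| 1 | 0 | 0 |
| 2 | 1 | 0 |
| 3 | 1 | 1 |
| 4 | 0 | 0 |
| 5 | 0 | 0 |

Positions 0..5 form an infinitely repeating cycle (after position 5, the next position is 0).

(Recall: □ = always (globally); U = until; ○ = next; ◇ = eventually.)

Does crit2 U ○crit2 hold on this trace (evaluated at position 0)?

No

Walking from position 0: at position 1, ○crit2 has not yet held and crit2 fails, so crit2 U ○crit2 is false.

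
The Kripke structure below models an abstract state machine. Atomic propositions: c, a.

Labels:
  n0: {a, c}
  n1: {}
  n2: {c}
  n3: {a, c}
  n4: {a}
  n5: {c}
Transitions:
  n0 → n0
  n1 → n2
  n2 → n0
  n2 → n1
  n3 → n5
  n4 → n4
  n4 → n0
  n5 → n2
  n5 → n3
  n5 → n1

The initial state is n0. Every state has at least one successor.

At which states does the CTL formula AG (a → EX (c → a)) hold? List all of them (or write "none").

{n0, n1, n2, n4}

States satisfying a → EX (c → a): {n0, n1, n2, n4, n5}.
States satisfying AG (a → EX (c → a)): {n0, n1, n2, n4}.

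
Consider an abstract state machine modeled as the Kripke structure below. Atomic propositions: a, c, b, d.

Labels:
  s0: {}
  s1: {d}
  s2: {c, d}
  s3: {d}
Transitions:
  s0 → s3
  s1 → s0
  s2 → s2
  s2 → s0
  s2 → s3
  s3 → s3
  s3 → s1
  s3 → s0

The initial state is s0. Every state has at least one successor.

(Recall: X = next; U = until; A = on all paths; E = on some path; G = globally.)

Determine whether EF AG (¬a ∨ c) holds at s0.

States satisfying AG (¬a ∨ c): {s0, s1, s2, s3}.
States satisfying EF AG (¬a ∨ c): {s0, s1, s2, s3}.
Some path from s0 reaches a state where AG (¬a ∨ c) holds.
s0 ∈ Sat(EF AG (¬a ∨ c)).

Holds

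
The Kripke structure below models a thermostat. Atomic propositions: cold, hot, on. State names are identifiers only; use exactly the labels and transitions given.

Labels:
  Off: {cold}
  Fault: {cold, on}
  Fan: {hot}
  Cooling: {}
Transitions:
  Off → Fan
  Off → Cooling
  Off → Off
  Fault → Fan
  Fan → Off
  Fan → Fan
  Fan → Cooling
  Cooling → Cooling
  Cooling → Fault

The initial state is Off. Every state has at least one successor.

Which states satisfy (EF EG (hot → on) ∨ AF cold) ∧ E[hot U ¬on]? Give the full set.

{Off, Fan, Cooling}

States satisfying EG (hot → on): {Off, Cooling}.
States satisfying EF EG (hot → on): {Off, Fault, Fan, Cooling}.
States satisfying cold: {Off, Fault}.
States satisfying AF cold: {Off, Fault}.
States satisfying EF EG (hot → on) ∨ AF cold: {Off, Fault, Fan, Cooling}.
States satisfying hot: {Fan}.
States satisfying ¬on: {Off, Fan, Cooling}.
States satisfying E[hot U ¬on]: {Off, Fan, Cooling}.
States satisfying (EF EG (hot → on) ∨ AF cold) ∧ E[hot U ¬on]: {Off, Fan, Cooling}.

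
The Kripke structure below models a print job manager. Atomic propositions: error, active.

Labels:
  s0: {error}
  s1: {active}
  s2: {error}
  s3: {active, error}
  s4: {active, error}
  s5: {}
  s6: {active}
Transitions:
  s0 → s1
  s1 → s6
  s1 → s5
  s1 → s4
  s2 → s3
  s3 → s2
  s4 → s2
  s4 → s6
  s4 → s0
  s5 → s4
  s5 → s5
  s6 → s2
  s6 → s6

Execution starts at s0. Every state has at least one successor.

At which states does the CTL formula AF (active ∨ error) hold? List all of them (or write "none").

{s0, s1, s2, s3, s4, s6}

States satisfying active ∨ error: {s0, s1, s2, s3, s4, s6}.
States satisfying AF (active ∨ error): {s0, s1, s2, s3, s4, s6}.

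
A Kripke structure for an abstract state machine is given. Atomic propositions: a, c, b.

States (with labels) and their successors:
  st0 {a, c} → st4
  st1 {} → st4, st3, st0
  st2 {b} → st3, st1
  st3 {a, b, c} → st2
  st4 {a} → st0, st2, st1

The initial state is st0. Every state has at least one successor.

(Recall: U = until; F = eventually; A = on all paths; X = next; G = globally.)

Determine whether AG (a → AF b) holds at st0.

Violated

States satisfying a → AF b: {st1, st2, st3}.
States satisfying AG (a → AF b): ∅.
st0 is reachable from st0 and violates a → AF b, so AG fails at st0.
st0 ∉ Sat(AG (a → AF b)).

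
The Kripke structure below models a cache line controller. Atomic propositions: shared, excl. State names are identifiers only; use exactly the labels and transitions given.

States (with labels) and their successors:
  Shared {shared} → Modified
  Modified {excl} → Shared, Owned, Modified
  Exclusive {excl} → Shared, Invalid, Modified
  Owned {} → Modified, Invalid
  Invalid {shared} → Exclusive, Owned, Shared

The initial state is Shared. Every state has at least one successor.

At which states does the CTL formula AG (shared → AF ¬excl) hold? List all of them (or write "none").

{Shared, Modified, Exclusive, Owned, Invalid}

States satisfying shared → AF ¬excl: {Shared, Modified, Exclusive, Owned, Invalid}.
States satisfying AG (shared → AF ¬excl): {Shared, Modified, Exclusive, Owned, Invalid}.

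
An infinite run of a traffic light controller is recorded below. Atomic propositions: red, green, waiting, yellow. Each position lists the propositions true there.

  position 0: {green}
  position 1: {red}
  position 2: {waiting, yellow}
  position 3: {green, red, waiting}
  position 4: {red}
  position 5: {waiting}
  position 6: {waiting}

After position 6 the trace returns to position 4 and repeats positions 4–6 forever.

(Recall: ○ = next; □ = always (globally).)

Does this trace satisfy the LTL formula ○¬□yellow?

The position after 0 is 1; ¬□yellow is true there.

Yes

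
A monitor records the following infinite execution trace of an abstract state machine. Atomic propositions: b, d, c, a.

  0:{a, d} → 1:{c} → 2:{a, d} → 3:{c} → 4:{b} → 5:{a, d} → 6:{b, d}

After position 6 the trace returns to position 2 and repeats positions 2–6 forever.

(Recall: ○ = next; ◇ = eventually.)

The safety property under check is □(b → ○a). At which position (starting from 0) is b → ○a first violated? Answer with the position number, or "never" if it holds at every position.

b → ○a holds at every position 0..6, and those are all the positions the trace ever visits, so the invariant □(b → ○a) is never violated.

never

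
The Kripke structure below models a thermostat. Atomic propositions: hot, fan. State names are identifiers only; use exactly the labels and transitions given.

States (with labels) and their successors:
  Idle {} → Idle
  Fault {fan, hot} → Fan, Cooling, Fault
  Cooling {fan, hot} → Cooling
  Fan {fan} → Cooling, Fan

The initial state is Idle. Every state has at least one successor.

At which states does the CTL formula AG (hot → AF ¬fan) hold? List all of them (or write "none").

{Idle}

States satisfying hot → AF ¬fan: {Idle, Fan}.
States satisfying AG (hot → AF ¬fan): {Idle}.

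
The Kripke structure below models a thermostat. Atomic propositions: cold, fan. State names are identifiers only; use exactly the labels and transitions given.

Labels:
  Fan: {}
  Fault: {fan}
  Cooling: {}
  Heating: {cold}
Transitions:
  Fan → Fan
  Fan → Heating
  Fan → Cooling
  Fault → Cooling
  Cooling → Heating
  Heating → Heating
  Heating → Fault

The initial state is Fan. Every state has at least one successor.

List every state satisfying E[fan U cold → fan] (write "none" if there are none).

{Fan, Fault, Cooling}

States satisfying fan: {Fault}.
States satisfying cold → fan: {Fan, Fault, Cooling}.
States satisfying E[fan U cold → fan]: {Fan, Fault, Cooling}.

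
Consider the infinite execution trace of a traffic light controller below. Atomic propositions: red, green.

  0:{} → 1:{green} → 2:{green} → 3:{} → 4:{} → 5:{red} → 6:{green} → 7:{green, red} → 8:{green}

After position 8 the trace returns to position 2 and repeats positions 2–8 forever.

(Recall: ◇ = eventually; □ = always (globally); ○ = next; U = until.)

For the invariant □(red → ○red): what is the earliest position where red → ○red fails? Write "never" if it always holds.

Check red → ○red at each position in order: 0 ✓, 1 ✓, 2 ✓, 3 ✓, 4 ✓.
At position 5 the labels are {red} and the next position 6 has {green}, so red → ○red is false there. This is the first violation.

5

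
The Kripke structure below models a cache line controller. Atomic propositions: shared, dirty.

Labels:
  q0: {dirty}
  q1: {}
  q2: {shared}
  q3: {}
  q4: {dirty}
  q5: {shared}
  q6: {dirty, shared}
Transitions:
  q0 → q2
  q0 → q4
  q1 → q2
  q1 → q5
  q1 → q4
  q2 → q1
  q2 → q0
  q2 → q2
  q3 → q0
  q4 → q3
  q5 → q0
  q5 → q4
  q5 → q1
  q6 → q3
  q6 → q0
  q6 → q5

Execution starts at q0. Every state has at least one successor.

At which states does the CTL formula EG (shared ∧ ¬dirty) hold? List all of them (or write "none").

States satisfying shared ∧ ¬dirty: {q2, q5}.
States satisfying EG (shared ∧ ¬dirty): {q2}.

{q2}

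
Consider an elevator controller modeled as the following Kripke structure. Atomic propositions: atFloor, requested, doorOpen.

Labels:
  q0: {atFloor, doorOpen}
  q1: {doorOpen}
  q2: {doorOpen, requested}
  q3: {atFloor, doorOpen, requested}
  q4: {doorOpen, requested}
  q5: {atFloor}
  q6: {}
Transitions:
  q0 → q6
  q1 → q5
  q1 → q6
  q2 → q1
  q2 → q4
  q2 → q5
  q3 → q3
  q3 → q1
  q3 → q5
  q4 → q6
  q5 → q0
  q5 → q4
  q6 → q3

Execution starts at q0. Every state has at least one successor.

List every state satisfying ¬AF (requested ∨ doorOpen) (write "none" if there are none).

none

States satisfying requested ∨ doorOpen: {q0, q1, q2, q3, q4}.
States satisfying AF (requested ∨ doorOpen): {q0, q1, q2, q3, q4, q5, q6}.
States satisfying ¬AF (requested ∨ doorOpen): ∅.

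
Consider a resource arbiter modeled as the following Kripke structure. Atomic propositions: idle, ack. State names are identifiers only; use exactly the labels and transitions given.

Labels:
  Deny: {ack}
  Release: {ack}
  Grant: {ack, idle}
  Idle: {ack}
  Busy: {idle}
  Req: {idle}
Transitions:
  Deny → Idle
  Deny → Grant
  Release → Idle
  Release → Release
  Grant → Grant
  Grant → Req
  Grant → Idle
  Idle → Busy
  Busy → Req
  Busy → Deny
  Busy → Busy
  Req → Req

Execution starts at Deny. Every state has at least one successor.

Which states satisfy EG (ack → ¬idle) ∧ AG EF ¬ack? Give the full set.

{Deny, Release, Idle, Busy, Req}

States satisfying ack → ¬idle: {Deny, Release, Idle, Busy, Req}.
States satisfying EG (ack → ¬idle): {Deny, Release, Idle, Busy, Req}.
States satisfying EF ¬ack: {Deny, Release, Grant, Idle, Busy, Req}.
States satisfying AG EF ¬ack: {Deny, Release, Grant, Idle, Busy, Req}.
States satisfying EG (ack → ¬idle) ∧ AG EF ¬ack: {Deny, Release, Idle, Busy, Req}.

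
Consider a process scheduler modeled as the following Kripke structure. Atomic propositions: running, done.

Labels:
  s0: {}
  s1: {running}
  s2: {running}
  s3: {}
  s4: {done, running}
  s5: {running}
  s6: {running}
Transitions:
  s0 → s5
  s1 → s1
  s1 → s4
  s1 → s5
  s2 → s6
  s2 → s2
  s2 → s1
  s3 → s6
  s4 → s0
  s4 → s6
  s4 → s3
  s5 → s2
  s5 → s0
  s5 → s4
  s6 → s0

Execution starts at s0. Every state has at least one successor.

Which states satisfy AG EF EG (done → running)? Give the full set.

{s0, s1, s2, s3, s4, s5, s6}

States satisfying EF EG (done → running): {s0, s1, s2, s3, s4, s5, s6}.
States satisfying AG EF EG (done → running): {s0, s1, s2, s3, s4, s5, s6}.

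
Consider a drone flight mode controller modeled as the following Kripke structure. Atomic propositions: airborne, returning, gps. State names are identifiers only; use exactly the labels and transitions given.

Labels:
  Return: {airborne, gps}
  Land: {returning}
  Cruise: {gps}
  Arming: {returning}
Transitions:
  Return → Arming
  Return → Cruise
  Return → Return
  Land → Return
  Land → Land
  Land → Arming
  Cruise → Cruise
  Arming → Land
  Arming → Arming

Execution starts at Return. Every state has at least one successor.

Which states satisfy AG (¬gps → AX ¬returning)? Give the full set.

{Cruise}

States satisfying ¬gps → AX ¬returning: {Return, Cruise}.
States satisfying AG (¬gps → AX ¬returning): {Cruise}.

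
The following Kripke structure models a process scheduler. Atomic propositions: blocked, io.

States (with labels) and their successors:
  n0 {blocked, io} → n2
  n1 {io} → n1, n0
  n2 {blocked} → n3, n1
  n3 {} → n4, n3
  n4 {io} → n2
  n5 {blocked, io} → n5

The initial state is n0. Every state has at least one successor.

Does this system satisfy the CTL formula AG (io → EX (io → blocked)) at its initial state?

States satisfying io → EX (io → blocked): {n0, n1, n2, n3, n4, n5}.
States satisfying AG (io → EX (io → blocked)): {n0, n1, n2, n3, n4, n5}.
Every state reachable from n0 satisfies io → EX (io → blocked).
n0 ∈ Sat(AG (io → EX (io → blocked))).

Holds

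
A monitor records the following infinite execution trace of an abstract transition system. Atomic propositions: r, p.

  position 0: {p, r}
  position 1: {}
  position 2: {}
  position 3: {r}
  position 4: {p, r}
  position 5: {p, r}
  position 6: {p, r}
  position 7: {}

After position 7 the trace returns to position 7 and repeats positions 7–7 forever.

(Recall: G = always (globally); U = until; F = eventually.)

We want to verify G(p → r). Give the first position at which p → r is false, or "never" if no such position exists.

p → r holds at every position 0..7, and those are all the positions the trace ever visits, so the invariant G(p → r) is never violated.

never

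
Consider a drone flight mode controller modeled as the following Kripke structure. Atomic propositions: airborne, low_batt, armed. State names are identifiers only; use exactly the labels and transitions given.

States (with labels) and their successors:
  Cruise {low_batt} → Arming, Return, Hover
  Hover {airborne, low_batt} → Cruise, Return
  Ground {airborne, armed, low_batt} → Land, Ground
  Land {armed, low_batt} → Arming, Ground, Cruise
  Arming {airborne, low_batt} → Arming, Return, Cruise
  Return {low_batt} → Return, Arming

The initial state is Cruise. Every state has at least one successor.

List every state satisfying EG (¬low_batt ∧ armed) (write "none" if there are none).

none

States satisfying ¬low_batt ∧ armed: ∅.
States satisfying EG (¬low_batt ∧ armed): ∅.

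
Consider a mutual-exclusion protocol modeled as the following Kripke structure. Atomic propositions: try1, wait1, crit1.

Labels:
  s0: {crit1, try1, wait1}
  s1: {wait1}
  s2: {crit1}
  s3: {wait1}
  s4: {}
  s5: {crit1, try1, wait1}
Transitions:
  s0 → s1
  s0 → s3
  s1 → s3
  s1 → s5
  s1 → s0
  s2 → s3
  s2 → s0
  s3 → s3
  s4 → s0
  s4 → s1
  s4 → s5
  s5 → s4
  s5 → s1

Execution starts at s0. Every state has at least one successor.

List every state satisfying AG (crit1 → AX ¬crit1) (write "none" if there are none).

States satisfying crit1 → AX ¬crit1: {s0, s1, s3, s4, s5}.
States satisfying AG (crit1 → AX ¬crit1): {s0, s1, s3, s4, s5}.

{s0, s1, s3, s4, s5}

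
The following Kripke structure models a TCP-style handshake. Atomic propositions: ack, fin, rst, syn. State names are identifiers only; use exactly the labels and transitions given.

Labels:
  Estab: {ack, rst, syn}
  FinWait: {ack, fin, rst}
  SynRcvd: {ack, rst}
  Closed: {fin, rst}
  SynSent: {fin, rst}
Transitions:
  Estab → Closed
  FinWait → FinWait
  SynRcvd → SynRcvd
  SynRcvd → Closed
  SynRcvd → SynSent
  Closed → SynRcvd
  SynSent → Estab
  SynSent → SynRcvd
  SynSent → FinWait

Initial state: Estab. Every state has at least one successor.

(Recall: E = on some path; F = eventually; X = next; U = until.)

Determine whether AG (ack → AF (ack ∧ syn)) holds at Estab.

Violated

States satisfying ack → AF (ack ∧ syn): {Estab, Closed, SynSent}.
States satisfying AG (ack → AF (ack ∧ syn)): ∅.
FinWait is reachable from Estab and violates ack → AF (ack ∧ syn), so AG fails at Estab.
Estab ∉ Sat(AG (ack → AF (ack ∧ syn))).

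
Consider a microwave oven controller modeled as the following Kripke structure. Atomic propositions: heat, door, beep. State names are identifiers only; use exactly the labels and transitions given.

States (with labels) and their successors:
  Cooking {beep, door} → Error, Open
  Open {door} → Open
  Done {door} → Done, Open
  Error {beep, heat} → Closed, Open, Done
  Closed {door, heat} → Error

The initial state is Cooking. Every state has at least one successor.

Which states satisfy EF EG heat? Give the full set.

{Cooking, Error, Closed}

States satisfying EG heat: {Error, Closed}.
States satisfying EF EG heat: {Cooking, Error, Closed}.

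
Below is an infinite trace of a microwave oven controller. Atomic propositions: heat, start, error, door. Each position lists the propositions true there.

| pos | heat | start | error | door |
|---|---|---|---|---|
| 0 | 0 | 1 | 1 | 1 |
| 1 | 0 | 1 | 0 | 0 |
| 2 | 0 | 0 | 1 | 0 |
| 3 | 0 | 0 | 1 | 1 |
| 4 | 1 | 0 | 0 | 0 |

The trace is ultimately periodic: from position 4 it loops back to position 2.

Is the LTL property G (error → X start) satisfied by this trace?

Does not hold

error → X start must hold at every position from 0 onward. It fails at position 2, so G (error → X start) is false.
Positions where error holds: 0, 2, 3.
Check X start at each: 0→ok, 2→fails, 3→fails.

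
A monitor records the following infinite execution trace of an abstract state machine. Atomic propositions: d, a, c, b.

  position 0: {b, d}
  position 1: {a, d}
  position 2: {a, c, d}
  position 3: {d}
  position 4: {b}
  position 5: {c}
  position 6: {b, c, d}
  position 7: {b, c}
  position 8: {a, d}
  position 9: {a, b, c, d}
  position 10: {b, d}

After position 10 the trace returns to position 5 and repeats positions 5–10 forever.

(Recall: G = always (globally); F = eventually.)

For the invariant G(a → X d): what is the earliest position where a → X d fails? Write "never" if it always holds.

never

a → X d holds at every position 0..10, and those are all the positions the trace ever visits, so the invariant G(a → X d) is never violated.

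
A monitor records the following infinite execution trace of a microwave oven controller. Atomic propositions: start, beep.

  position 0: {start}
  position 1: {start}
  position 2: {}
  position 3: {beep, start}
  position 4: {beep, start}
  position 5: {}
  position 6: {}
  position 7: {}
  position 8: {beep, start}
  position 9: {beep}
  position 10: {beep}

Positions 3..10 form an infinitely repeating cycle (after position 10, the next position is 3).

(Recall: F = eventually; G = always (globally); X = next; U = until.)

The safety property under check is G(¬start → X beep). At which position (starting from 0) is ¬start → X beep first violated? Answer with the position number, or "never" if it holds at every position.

Check ¬start → X beep at each position in order: 0 ✓, 1 ✓, 2 ✓, 3 ✓, 4 ✓.
At position 5 the labels are {} and the next position 6 has {}, so ¬start → X beep is false there. This is the first violation.

5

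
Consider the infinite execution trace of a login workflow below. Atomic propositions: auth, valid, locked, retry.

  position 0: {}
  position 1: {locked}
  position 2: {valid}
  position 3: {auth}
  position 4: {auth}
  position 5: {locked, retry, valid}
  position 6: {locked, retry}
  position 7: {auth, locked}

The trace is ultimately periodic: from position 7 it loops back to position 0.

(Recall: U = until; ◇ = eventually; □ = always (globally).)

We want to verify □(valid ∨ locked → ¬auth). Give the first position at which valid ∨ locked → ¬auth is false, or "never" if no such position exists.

Check valid ∨ locked → ¬auth at each position in order: 0 ✓, 1 ✓, 2 ✓, 3 ✓, 4 ✓, 5 ✓, 6 ✓.
At position 7 the labels are {auth, locked}, so valid ∨ locked → ¬auth is false there. This is the first violation.

7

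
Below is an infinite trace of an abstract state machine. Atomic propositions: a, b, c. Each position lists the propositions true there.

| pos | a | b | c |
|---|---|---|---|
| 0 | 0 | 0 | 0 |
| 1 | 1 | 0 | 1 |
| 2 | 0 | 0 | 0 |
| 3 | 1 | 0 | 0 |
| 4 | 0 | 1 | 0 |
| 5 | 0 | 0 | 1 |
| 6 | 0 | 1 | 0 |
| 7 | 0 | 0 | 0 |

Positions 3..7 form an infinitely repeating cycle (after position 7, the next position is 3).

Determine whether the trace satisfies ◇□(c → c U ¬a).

□(c → c U ¬a) holds at position 0, which is reachable from 0, so ◇□(c → c U ¬a) holds.

Holds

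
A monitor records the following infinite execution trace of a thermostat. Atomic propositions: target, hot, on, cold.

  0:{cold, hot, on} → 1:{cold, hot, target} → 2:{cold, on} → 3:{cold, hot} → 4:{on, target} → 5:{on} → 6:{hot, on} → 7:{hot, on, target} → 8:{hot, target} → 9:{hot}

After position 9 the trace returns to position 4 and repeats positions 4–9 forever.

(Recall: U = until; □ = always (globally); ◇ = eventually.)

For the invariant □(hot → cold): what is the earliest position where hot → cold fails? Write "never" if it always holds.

Check hot → cold at each position in order: 0 ✓, 1 ✓, 2 ✓, 3 ✓, 4 ✓, 5 ✓.
At position 6 the labels are {hot, on}, so hot → cold is false there. This is the first violation.

6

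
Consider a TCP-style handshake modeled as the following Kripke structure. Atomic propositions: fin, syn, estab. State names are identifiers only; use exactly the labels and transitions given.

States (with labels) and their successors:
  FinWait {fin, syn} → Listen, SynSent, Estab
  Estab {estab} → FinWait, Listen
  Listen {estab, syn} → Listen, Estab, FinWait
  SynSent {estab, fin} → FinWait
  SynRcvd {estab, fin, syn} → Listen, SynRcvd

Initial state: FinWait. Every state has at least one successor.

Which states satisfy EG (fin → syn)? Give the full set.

States satisfying fin → syn: {FinWait, Estab, Listen, SynRcvd}.
States satisfying EG (fin → syn): {FinWait, Estab, Listen, SynRcvd}.

{FinWait, Estab, Listen, SynRcvd}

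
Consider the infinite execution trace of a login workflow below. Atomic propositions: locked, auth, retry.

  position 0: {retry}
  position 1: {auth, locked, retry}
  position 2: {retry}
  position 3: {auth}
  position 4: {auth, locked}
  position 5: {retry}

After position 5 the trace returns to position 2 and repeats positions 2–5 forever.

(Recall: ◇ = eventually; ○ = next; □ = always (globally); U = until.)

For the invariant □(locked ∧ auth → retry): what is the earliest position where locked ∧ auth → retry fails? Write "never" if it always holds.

Check locked ∧ auth → retry at each position in order: 0 ✓, 1 ✓, 2 ✓, 3 ✓.
At position 4 the labels are {auth, locked}, so locked ∧ auth → retry is false there. This is the first violation.

4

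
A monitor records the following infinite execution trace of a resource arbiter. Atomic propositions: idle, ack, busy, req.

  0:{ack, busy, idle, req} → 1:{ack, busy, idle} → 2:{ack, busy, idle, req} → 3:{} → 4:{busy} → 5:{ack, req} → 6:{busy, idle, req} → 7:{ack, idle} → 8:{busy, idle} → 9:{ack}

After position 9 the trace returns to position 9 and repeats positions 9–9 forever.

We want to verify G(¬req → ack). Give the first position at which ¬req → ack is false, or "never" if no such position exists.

3

Check ¬req → ack at each position in order: 0 ✓, 1 ✓, 2 ✓.
At position 3 the labels are {}, so ¬req → ack is false there. This is the first violation.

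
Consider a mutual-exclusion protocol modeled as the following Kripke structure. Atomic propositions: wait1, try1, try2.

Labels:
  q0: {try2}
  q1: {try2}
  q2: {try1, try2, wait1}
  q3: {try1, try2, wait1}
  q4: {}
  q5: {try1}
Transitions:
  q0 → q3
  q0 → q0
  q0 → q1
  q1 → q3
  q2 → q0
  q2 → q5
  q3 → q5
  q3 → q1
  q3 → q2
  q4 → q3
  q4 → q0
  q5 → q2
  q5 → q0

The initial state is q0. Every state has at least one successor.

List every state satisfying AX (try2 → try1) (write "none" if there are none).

States satisfying try2 → try1: {q2, q3, q4, q5}.
States satisfying AX (try2 → try1): {q1}.

{q1}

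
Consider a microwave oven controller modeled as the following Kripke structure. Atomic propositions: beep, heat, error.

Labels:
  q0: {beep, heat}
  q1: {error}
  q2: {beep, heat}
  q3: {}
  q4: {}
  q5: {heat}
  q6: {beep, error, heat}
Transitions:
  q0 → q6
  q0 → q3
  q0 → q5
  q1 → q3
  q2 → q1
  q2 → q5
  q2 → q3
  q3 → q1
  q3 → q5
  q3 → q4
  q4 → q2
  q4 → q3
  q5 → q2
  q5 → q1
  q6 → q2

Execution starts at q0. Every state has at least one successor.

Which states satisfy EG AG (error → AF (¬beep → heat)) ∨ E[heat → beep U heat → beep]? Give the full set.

States satisfying AG (error → AF (¬beep → heat)): ∅.
States satisfying EG AG (error → AF (¬beep → heat)): ∅.
States satisfying heat → beep: {q0, q1, q2, q3, q4, q6}.
States satisfying E[heat → beep U heat → beep]: {q0, q1, q2, q3, q4, q6}.
States satisfying EG AG (error → AF (¬beep → heat)) ∨ E[heat → beep U heat → beep]: {q0, q1, q2, q3, q4, q6}.

{q0, q1, q2, q3, q4, q6}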